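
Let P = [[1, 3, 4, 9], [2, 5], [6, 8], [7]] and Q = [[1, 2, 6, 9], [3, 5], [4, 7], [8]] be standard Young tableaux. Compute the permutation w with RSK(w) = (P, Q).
7 8 2 1 3 6 5 4 9

Reverse the RSK construction: for i from n down to 1, find the cell of Q containing i, remove the entry at that cell from P, and reverse-bump it up through P; the value ejected from row 1 is w(i).

Step i=9: Q has 9 at row 1, column 4; remove that cell from P, ejecting 9. So w(9) = 9. P is now [[1, 3, 4], [2, 5], [6, 8], [7]].
Step i=8: Q has 8 at row 4, column 1; remove 7 from row 4 of P and reverse-bump: 7 enters row 3 and ejects 6; 6 enters row 2 and ejects 5; 5 enters row 1 and ejects 4. So w(8) = 4. P is now [[1, 3, 5], [2, 6], [7, 8]].
Step i=7: Q has 7 at row 3, column 2; remove 8 from row 3 of P and reverse-bump: 8 enters row 2 and ejects 6; 6 enters row 1 and ejects 5. So w(7) = 5. P is now [[1, 3, 6], [2, 8], [7]].
Step i=6: Q has 6 at row 1, column 3; remove that cell from P, ejecting 6. So w(6) = 6. P is now [[1, 3], [2, 8], [7]].
Step i=5: Q has 5 at row 2, column 2; remove 8 from row 2 of P and reverse-bump: 8 enters row 1 and ejects 3. So w(5) = 3. P is now [[1, 8], [2], [7]].
Step i=4: Q has 4 at row 3, column 1; remove 7 from row 3 of P and reverse-bump: 7 enters row 2 and ejects 2; 2 enters row 1 and ejects 1. So w(4) = 1. P is now [[2, 8], [7]].
Step i=3: Q has 3 at row 2, column 1; remove 7 from row 2 of P and reverse-bump: 7 enters row 1 and ejects 2. So w(3) = 2. P is now [[7, 8]].
Step i=2: Q has 2 at row 1, column 2; remove that cell from P, ejecting 8. So w(2) = 8. P is now [[7]].
Step i=1: Q has 1 at row 1, column 1; remove that cell from P, ejecting 7. So w(1) = 7. P is now [].

So w = 7 8 2 1 3 6 5 4 9.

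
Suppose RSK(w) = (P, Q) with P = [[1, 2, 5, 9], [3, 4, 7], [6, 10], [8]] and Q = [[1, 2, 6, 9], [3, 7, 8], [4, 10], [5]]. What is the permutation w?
Reverse the RSK construction: for i from n down to 1, find the cell of Q containing i, remove the entry at that cell from P, and reverse-bump it up through P; the value ejected from row 1 is w(i).

Step i=10: Q has 10 at row 3, column 2; remove 10 from row 3 of P and reverse-bump: 10 enters row 2 and ejects 7; 7 enters row 1 and ejects 5. So w(10) = 5. P is now [[1, 2, 7, 9], [3, 4, 10], [6], [8]].
Step i=9: Q has 9 at row 1, column 4; remove that cell from P, ejecting 9. So w(9) = 9. P is now [[1, 2, 7], [3, 4, 10], [6], [8]].
Step i=8: Q has 8 at row 2, column 3; remove 10 from row 2 of P and reverse-bump: 10 enters row 1 and ejects 7. So w(8) = 7. P is now [[1, 2, 10], [3, 4], [6], [8]].
Step i=7: Q has 7 at row 2, column 2; remove 4 from row 2 of P and reverse-bump: 4 enters row 1 and ejects 2. So w(7) = 2. P is now [[1, 4, 10], [3], [6], [8]].
Step i=6: Q has 6 at row 1, column 3; remove that cell from P, ejecting 10. So w(6) = 10. P is now [[1, 4], [3], [6], [8]].
Step i=5: Q has 5 at row 4, column 1; remove 8 from row 4 of P and reverse-bump: 8 enters row 3 and ejects 6; 6 enters row 2 and ejects 3; 3 enters row 1 and ejects 1. So w(5) = 1. P is now [[3, 4], [6], [8]].
Step i=4: Q has 4 at row 3, column 1; remove 8 from row 3 of P and reverse-bump: 8 enters row 2 and ejects 6; 6 enters row 1 and ejects 4. So w(4) = 4. P is now [[3, 6], [8]].
Step i=3: Q has 3 at row 2, column 1; remove 8 from row 2 of P and reverse-bump: 8 enters row 1 and ejects 6. So w(3) = 6. P is now [[3, 8]].
Step i=2: Q has 2 at row 1, column 2; remove that cell from P, ejecting 8. So w(2) = 8. P is now [[3]].
Step i=1: Q has 1 at row 1, column 1; remove that cell from P, ejecting 3. So w(1) = 3. P is now [].

So w = 3 8 6 4 1 10 2 7 9 5.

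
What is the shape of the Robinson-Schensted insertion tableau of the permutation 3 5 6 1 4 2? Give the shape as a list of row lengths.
[3, 2, 1]

Row-insert each entry into an empty tableau.

After inserting 3: P = [[3]].
After inserting 5: P = [[3, 5]].
After inserting 6: P = [[3, 5, 6]].
After inserting 1: P = [[1, 5, 6], [3]].
After inserting 4: P = [[1, 4, 6], [3, 5]].
After inserting 2: P = [[1, 2, 6], [3, 4], [5]].

The final insertion tableau P = [[1, 2, 6], [3, 4], [5]] has shape [3, 2, 1].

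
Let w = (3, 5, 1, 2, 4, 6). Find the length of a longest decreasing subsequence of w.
2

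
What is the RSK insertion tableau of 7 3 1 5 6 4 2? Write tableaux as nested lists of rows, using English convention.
Insert 7: appended to row 1. P = [[7]].
Insert 3: 3 bumps 7 from row 1; 7 starts row 2. P = [[3], [7]].
Insert 1: 1 bumps 3 from row 1; 3 bumps 7 from row 2; 7 starts row 3. P = [[1], [3], [7]].
Insert 5: appended to row 1. P = [[1, 5], [3], [7]].
Insert 6: appended to row 1. P = [[1, 5, 6], [3], [7]].
Insert 4: 4 bumps 5 from row 1; 5 appends to row 2. P = [[1, 4, 6], [3, 5], [7]].
Insert 2: 2 bumps 4 from row 1; 4 bumps 5 from row 2; 5 bumps 7 from row 3; 7 starts row 4. P = [[1, 2, 6], [3, 4], [5], [7]].

So P = [[1, 2, 6], [3, 4], [5], [7]].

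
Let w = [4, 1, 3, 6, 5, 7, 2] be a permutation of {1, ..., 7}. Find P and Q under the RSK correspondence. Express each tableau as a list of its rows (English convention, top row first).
Insert each entry of the permutation into P by Schensted row insertion, recording in Q the position of each new cell.

Insert 4: appended to row 1. P = [[4]].
Insert 1: 1 bumps 4 from row 1; 4 starts row 2. P = [[1], [4]].
Insert 3: appended to row 1. P = [[1, 3], [4]].
Insert 6: appended to row 1. P = [[1, 3, 6], [4]].
Insert 5: 5 bumps 6 from row 1; 6 appends to row 2. P = [[1, 3, 5], [4, 6]].
Insert 7: appended to row 1. P = [[1, 3, 5, 7], [4, 6]].
Insert 2: 2 bumps 3 from row 1; 3 bumps 4 from row 2; 4 starts row 3. P = [[1, 2, 5, 7], [3, 6], [4]].

So P = [[1, 2, 5, 7], [3, 6], [4]], Q = [[1, 3, 4, 6], [2, 5], [7]].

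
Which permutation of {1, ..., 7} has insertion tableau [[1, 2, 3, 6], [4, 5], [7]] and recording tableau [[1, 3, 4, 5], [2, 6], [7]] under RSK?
Reverse the RSK construction: for i from n down to 1, find the cell of Q containing i, remove the entry at that cell from P, and reverse-bump it up through P; the value ejected from row 1 is w(i).

Step i=7: Q has 7 at row 3, column 1; remove 7 from row 3 of P and reverse-bump: 7 enters row 2 and ejects 5; 5 enters row 1 and ejects 3. So w(7) = 3. P is now [[1, 2, 5, 6], [4, 7]].
Step i=6: Q has 6 at row 2, column 2; remove 7 from row 2 of P and reverse-bump: 7 enters row 1 and ejects 6. So w(6) = 6. P is now [[1, 2, 5, 7], [4]].
Step i=5: Q has 5 at row 1, column 4; remove that cell from P, ejecting 7. So w(5) = 7. P is now [[1, 2, 5], [4]].
Step i=4: Q has 4 at row 1, column 3; remove that cell from P, ejecting 5. So w(4) = 5. P is now [[1, 2], [4]].
Step i=3: Q has 3 at row 1, column 2; remove that cell from P, ejecting 2. So w(3) = 2. P is now [[1], [4]].
Step i=2: Q has 2 at row 2, column 1; remove 4 from row 2 of P and reverse-bump: 4 enters row 1 and ejects 1. So w(2) = 1. P is now [[4]].
Step i=1: Q has 1 at row 1, column 1; remove that cell from P, ejecting 4. So w(1) = 4. P is now [].

So w = 4 1 2 5 7 6 3.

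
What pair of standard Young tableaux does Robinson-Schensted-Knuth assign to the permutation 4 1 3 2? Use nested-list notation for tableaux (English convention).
P = [[1, 2], [3], [4]], Q = [[1, 3], [2], [4]]

Insert each entry of the permutation into P by Schensted row insertion, recording in Q the position of each new cell.

After inserting 4: P = [[4]].
After inserting 1: P = [[1], [4]].
After inserting 3: P = [[1, 3], [4]].
After inserting 2: P = [[1, 2], [3], [4]].

So P = [[1, 2], [3], [4]], Q = [[1, 3], [2], [4]].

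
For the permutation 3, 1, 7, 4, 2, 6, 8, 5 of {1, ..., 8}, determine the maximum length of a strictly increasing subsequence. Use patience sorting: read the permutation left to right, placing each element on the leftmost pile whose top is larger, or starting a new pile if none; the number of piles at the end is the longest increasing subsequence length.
4

3: new pile. tops = [3]
1: onto pile 1 (replacing 3). tops = [1]
7: new pile. tops = [1, 7]
4: onto pile 2 (replacing 7). tops = [1, 4]
2: onto pile 2 (replacing 4). tops = [1, 2]
6: new pile. tops = [1, 2, 6]
8: new pile. tops = [1, 2, 6, 8]
5: onto pile 3 (replacing 6). tops = [1, 2, 5, 8]

4 piles, so the longest increasing subsequence has length 4.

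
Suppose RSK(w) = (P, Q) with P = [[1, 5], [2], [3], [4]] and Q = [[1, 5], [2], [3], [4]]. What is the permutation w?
4 3 2 1 5

Reverse the RSK construction: for i from n down to 1, find the cell of Q containing i, remove the entry at that cell from P, and reverse-bump it up through P; the value ejected from row 1 is w(i).

Step i=5: Q has 5 at row 1, column 2; remove that cell from P, ejecting 5. So w(5) = 5. P is now [[1], [2], [3], [4]].
Step i=4: Q has 4 at row 4, column 1; remove 4 from row 4 of P and reverse-bump: 4 enters row 3 and ejects 3; 3 enters row 2 and ejects 2; 2 enters row 1 and ejects 1. So w(4) = 1. P is now [[2], [3], [4]].
Step i=3: Q has 3 at row 3, column 1; remove 4 from row 3 of P and reverse-bump: 4 enters row 2 and ejects 3; 3 enters row 1 and ejects 2. So w(3) = 2. P is now [[3], [4]].
Step i=2: Q has 2 at row 2, column 1; remove 4 from row 2 of P and reverse-bump: 4 enters row 1 and ejects 3. So w(2) = 3. P is now [[4]].
Step i=1: Q has 1 at row 1, column 1; remove that cell from P, ejecting 4. So w(1) = 4. P is now [].

So w = 4 3 2 1 5.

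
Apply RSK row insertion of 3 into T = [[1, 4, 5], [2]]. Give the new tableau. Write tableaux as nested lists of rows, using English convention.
In row 1, 3 replaces 4 (the leftmost entry greater than 3); 4 is bumped to row 2. 4 is appended to row 2. The new tableau is [[1, 3, 5], [2, 4]].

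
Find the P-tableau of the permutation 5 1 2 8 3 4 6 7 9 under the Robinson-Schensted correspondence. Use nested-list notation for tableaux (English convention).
Insert 5: appended to row 1. P = [[5]].
Insert 1: 1 bumps 5 from row 1; 5 starts row 2. P = [[1], [5]].
Insert 2: appended to row 1. P = [[1, 2], [5]].
Insert 8: appended to row 1. P = [[1, 2, 8], [5]].
Insert 3: 3 bumps 8 from row 1; 8 appends to row 2. P = [[1, 2, 3], [5, 8]].
Insert 4: appended to row 1. P = [[1, 2, 3, 4], [5, 8]].
Insert 6: appended to row 1. P = [[1, 2, 3, 4, 6], [5, 8]].
Insert 7: appended to row 1. P = [[1, 2, 3, 4, 6, 7], [5, 8]].
Insert 9: appended to row 1. P = [[1, 2, 3, 4, 6, 7, 9], [5, 8]].

So P = [[1, 2, 3, 4, 6, 7, 9], [5, 8]].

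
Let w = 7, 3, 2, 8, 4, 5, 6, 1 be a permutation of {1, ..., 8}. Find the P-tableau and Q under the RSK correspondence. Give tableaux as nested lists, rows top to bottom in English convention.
Insert each entry of the permutation into P by Schensted row insertion, recording in Q the position of each new cell.

After inserting 7: P = [[7]].
After inserting 3: P = [[3], [7]].
After inserting 2: P = [[2], [3], [7]].
After inserting 8: P = [[2, 8], [3], [7]].
After inserting 4: P = [[2, 4], [3, 8], [7]].
After inserting 5: P = [[2, 4, 5], [3, 8], [7]].
After inserting 6: P = [[2, 4, 5, 6], [3, 8], [7]].
After inserting 1: P = [[1, 4, 5, 6], [2, 8], [3], [7]].

So P = [[1, 4, 5, 6], [2, 8], [3], [7]], Q = [[1, 4, 6, 7], [2, 5], [3], [8]].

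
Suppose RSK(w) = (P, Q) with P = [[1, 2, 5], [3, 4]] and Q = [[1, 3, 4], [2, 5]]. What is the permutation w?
Reverse the RSK construction: for i from n down to 1, find the cell of Q containing i, remove the entry at that cell from P, and reverse-bump it up through P; the value ejected from row 1 is w(i).

Step i=5: Q has 5 at row 2, column 2; remove 4 from row 2 of P and reverse-bump: 4 enters row 1 and ejects 2. So w(5) = 2. P is now [[1, 4, 5], [3]].
Step i=4: Q has 4 at row 1, column 3; remove that cell from P, ejecting 5. So w(4) = 5. P is now [[1, 4], [3]].
Step i=3: Q has 3 at row 1, column 2; remove that cell from P, ejecting 4. So w(3) = 4. P is now [[1], [3]].
Step i=2: Q has 2 at row 2, column 1; remove 3 from row 2 of P and reverse-bump: 3 enters row 1 and ejects 1. So w(2) = 1. P is now [[3]].
Step i=1: Q has 1 at row 1, column 1; remove that cell from P, ejecting 3. So w(1) = 3. P is now [].

So w = 3 1 4 5 2.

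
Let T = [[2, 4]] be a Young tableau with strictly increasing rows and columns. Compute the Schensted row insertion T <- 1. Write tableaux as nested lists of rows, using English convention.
In row 1, 1 replaces 2 (the leftmost entry greater than 1); 2 is bumped to row 2. 2 starts a new row 2. The new tableau is [[1, 4], [2]].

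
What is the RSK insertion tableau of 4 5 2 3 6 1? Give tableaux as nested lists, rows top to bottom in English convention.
Insert 4: appended to row 1. P = [[4]].
Insert 5: appended to row 1. P = [[4, 5]].
Insert 2: 2 bumps 4 from row 1; 4 starts row 2. P = [[2, 5], [4]].
Insert 3: 3 bumps 5 from row 1; 5 appends to row 2. P = [[2, 3], [4, 5]].
Insert 6: appended to row 1. P = [[2, 3, 6], [4, 5]].
Insert 1: 1 bumps 2 from row 1; 2 bumps 4 from row 2; 4 starts row 3. P = [[1, 3, 6], [2, 5], [4]].

So P = [[1, 3, 6], [2, 5], [4]].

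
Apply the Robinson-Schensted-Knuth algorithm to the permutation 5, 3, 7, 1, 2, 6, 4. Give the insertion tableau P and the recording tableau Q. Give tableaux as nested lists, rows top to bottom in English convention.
P = [[1, 2, 4], [3, 6], [5, 7]], Q = [[1, 3, 6], [2, 5], [4, 7]]

Insert each entry of the permutation into P by Schensted row insertion, recording in Q the position of each new cell.

After inserting 5: P = [[5]].
After inserting 3: P = [[3], [5]].
After inserting 7: P = [[3, 7], [5]].
After inserting 1: P = [[1, 7], [3], [5]].
After inserting 2: P = [[1, 2], [3, 7], [5]].
After inserting 6: P = [[1, 2, 6], [3, 7], [5]].
After inserting 4: P = [[1, 2, 4], [3, 6], [5, 7]].

So P = [[1, 2, 4], [3, 6], [5, 7]], Q = [[1, 3, 6], [2, 5], [4, 7]].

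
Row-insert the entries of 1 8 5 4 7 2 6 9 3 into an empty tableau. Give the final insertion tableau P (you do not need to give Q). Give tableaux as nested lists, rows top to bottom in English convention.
P = [[1, 2, 3, 9], [4, 6], [5, 7], [8]]

After inserting 1: P = [[1]].
After inserting 8: P = [[1, 8]].
After inserting 5: P = [[1, 5], [8]].
After inserting 4: P = [[1, 4], [5], [8]].
After inserting 7: P = [[1, 4, 7], [5], [8]].
After inserting 2: P = [[1, 2, 7], [4], [5], [8]].
After inserting 6: P = [[1, 2, 6], [4, 7], [5], [8]].
After inserting 9: P = [[1, 2, 6, 9], [4, 7], [5], [8]].
After inserting 3: P = [[1, 2, 3, 9], [4, 6], [5, 7], [8]].

So P = [[1, 2, 3, 9], [4, 6], [5, 7], [8]].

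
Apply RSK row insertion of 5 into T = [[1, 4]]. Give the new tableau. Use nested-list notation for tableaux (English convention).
5 is larger than every entry of row 1, so it is appended to row 1. The new tableau is [[1, 4, 5]].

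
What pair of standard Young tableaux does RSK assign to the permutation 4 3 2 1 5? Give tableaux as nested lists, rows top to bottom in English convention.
P = [[1, 5], [2], [3], [4]], Q = [[1, 5], [2], [3], [4]]

Insert each entry of the permutation into P by Schensted row insertion, recording in Q the position of each new cell.

Insert 4: appended to row 1. P = [[4]].
Insert 3: 3 bumps 4 from row 1; 4 starts row 2. P = [[3], [4]].
Insert 2: 2 bumps 3 from row 1; 3 bumps 4 from row 2; 4 starts row 3. P = [[2], [3], [4]].
Insert 1: 1 bumps 2 from row 1; 2 bumps 3 from row 2; 3 bumps 4 from row 3; 4 starts row 4. P = [[1], [2], [3], [4]].
Insert 5: appended to row 1. P = [[1, 5], [2], [3], [4]].

So P = [[1, 5], [2], [3], [4]], Q = [[1, 5], [2], [3], [4]].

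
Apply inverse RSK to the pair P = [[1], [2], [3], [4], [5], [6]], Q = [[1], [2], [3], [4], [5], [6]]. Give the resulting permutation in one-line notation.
6 5 4 3 2 1

Reverse the RSK construction: for i from n down to 1, find the cell of Q containing i, remove the entry at that cell from P, and reverse-bump it up through P; the value ejected from row 1 is w(i).

Step i=6: Q has 6 at row 6, column 1; remove 6 from row 6 of P and reverse-bump: 6 enters row 5 and ejects 5; 5 enters row 4 and ejects 4; 4 enters row 3 and ejects 3; 3 enters row 2 and ejects 2; 2 enters row 1 and ejects 1. So w(6) = 1. P is now [[2], [3], [4], [5], [6]].
Step i=5: Q has 5 at row 5, column 1; remove 6 from row 5 of P and reverse-bump: 6 enters row 4 and ejects 5; 5 enters row 3 and ejects 4; 4 enters row 2 and ejects 3; 3 enters row 1 and ejects 2. So w(5) = 2. P is now [[3], [4], [5], [6]].
Step i=4: Q has 4 at row 4, column 1; remove 6 from row 4 of P and reverse-bump: 6 enters row 3 and ejects 5; 5 enters row 2 and ejects 4; 4 enters row 1 and ejects 3. So w(4) = 3. P is now [[4], [5], [6]].
Step i=3: Q has 3 at row 3, column 1; remove 6 from row 3 of P and reverse-bump: 6 enters row 2 and ejects 5; 5 enters row 1 and ejects 4. So w(3) = 4. P is now [[5], [6]].
Step i=2: Q has 2 at row 2, column 1; remove 6 from row 2 of P and reverse-bump: 6 enters row 1 and ejects 5. So w(2) = 5. P is now [[6]].
Step i=1: Q has 1 at row 1, column 1; remove that cell from P, ejecting 6. So w(1) = 6. P is now [].

So w = 6 5 4 3 2 1.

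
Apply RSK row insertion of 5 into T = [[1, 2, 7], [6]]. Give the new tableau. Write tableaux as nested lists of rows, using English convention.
In row 1, 5 replaces 7 (the leftmost entry greater than 5); 7 is bumped to row 2. 7 is appended to row 2. The new tableau is [[1, 2, 5], [6, 7]].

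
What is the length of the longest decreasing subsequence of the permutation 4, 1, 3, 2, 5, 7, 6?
3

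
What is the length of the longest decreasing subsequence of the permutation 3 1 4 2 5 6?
2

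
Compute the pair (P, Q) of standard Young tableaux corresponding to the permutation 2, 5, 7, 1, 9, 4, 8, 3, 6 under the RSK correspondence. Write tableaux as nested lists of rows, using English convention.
P = [[1, 3, 6, 8], [2, 4, 7], [5, 9]], Q = [[1, 2, 3, 5], [4, 6, 7], [8, 9]]

Insert each entry of the permutation into P by Schensted row insertion, recording in Q the position of each new cell.

Insert 2: appended to row 1. P = [[2]], Q = [[1]].
Insert 5: appended to row 1. P = [[2, 5]], Q = [[1, 2]].
Insert 7: appended to row 1. P = [[2, 5, 7]], Q = [[1, 2, 3]].
Insert 1: 1 bumps 2 from row 1; 2 starts row 2. P = [[1, 5, 7], [2]], Q = [[1, 2, 3], [4]].
Insert 9: appended to row 1. P = [[1, 5, 7, 9], [2]], Q = [[1, 2, 3, 5], [4]].
Insert 4: 4 bumps 5 from row 1; 5 appends to row 2. P = [[1, 4, 7, 9], [2, 5]], Q = [[1, 2, 3, 5], [4, 6]].
Insert 8: 8 bumps 9 from row 1; 9 appends to row 2. P = [[1, 4, 7, 8], [2, 5, 9]], Q = [[1, 2, 3, 5], [4, 6, 7]].
Insert 3: 3 bumps 4 from row 1; 4 bumps 5 from row 2; 5 starts row 3. P = [[1, 3, 7, 8], [2, 4, 9], [5]], Q = [[1, 2, 3, 5], [4, 6, 7], [8]].
Insert 6: 6 bumps 7 from row 1; 7 bumps 9 from row 2; 9 appends to row 3. P = [[1, 3, 6, 8], [2, 4, 7], [5, 9]], Q = [[1, 2, 3, 5], [4, 6, 7], [8, 9]].

So P = [[1, 3, 6, 8], [2, 4, 7], [5, 9]], Q = [[1, 2, 3, 5], [4, 6, 7], [8, 9]].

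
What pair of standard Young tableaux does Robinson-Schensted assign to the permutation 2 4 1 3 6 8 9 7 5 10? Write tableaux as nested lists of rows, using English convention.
P = [[1, 3, 5, 7, 9, 10], [2, 4, 6], [8]], Q = [[1, 2, 5, 6, 7, 10], [3, 4, 8], [9]]

Insert each entry of the permutation into P by Schensted row insertion, recording in Q the position of each new cell.

After inserting 2: P = [[2]].
After inserting 4: P = [[2, 4]].
After inserting 1: P = [[1, 4], [2]].
After inserting 3: P = [[1, 3], [2, 4]].
After inserting 6: P = [[1, 3, 6], [2, 4]].
After inserting 8: P = [[1, 3, 6, 8], [2, 4]].
After inserting 9: P = [[1, 3, 6, 8, 9], [2, 4]].
After inserting 7: P = [[1, 3, 6, 7, 9], [2, 4, 8]].
After inserting 5: P = [[1, 3, 5, 7, 9], [2, 4, 6], [8]].
After inserting 10: P = [[1, 3, 5, 7, 9, 10], [2, 4, 6], [8]].

So P = [[1, 3, 5, 7, 9, 10], [2, 4, 6], [8]], Q = [[1, 2, 5, 6, 7, 10], [3, 4, 8], [9]].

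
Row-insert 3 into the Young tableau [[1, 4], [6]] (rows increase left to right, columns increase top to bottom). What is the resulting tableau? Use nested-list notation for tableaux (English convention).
[[1, 3], [4], [6]]

In row 1, 3 replaces 4 (the leftmost entry greater than 3); 4 is bumped to row 2. In row 2, 4 replaces 6 (the leftmost entry greater than 4); 6 is bumped to row 3. 6 starts a new row 3. The new tableau is [[1, 3], [4], [6]].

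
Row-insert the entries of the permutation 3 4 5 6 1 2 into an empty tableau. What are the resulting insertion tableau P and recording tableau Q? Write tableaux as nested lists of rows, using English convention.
Insert each entry of the permutation into P by Schensted row insertion, recording in Q the position of each new cell.

Insert 3: appended to row 1. P = [[3]].
Insert 4: appended to row 1. P = [[3, 4]].
Insert 5: appended to row 1. P = [[3, 4, 5]].
Insert 6: appended to row 1. P = [[3, 4, 5, 6]].
Insert 1: 1 bumps 3 from row 1; 3 starts row 2. P = [[1, 4, 5, 6], [3]].
Insert 2: 2 bumps 4 from row 1; 4 appends to row 2. P = [[1, 2, 5, 6], [3, 4]].

So P = [[1, 2, 5, 6], [3, 4]], Q = [[1, 2, 3, 4], [5, 6]].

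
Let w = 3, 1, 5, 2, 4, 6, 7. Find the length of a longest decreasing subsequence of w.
2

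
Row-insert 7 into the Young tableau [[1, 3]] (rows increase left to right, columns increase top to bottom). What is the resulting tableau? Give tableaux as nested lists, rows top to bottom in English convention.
7 is larger than every entry of row 1, so it is appended to row 1. The new tableau is [[1, 3, 7]].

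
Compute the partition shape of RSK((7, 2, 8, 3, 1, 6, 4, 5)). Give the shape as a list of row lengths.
RSK row insertion gives P = [[1, 3, 4, 5], [2, 6], [7, 8]], which has shape [4, 2, 2].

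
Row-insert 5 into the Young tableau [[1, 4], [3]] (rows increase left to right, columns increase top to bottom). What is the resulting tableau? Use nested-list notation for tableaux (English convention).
[[1, 4, 5], [3]]

5 is larger than every entry of row 1, so it is appended to row 1. The new tableau is [[1, 4, 5], [3]].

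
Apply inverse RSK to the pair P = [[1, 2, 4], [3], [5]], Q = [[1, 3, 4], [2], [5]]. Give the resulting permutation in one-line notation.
5 1 3 4 2

Reverse the RSK construction: for i from n down to 1, find the cell of Q containing i, remove the entry at that cell from P, and reverse-bump it up through P; the value ejected from row 1 is w(i).

Step i=5: Q has 5 at row 3, column 1; remove 5 from row 3 of P and reverse-bump: 5 enters row 2 and ejects 3; 3 enters row 1 and ejects 2. So w(5) = 2. P is now [[1, 3, 4], [5]].
Step i=4: Q has 4 at row 1, column 3; remove that cell from P, ejecting 4. So w(4) = 4. P is now [[1, 3], [5]].
Step i=3: Q has 3 at row 1, column 2; remove that cell from P, ejecting 3. So w(3) = 3. P is now [[1], [5]].
Step i=2: Q has 2 at row 2, column 1; remove 5 from row 2 of P and reverse-bump: 5 enters row 1 and ejects 1. So w(2) = 1. P is now [[5]].
Step i=1: Q has 1 at row 1, column 1; remove that cell from P, ejecting 5. So w(1) = 5. P is now [].

So w = 5 1 3 4 2.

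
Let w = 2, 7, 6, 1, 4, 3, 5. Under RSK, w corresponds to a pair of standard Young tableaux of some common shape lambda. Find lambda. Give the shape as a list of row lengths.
[3, 2, 1, 1]

RSK row insertion gives P = [[1, 3, 5], [2, 4], [6], [7]], which has shape [3, 2, 1, 1].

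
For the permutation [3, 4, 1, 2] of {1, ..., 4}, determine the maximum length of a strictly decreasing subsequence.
2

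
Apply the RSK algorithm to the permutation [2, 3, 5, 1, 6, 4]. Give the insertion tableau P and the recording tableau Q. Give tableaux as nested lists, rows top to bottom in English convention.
Insert each entry of the permutation into P by Schensted row insertion, recording in Q the position of each new cell.

Insert 2: appended to row 1. P = [[2]].
Insert 3: appended to row 1. P = [[2, 3]].
Insert 5: appended to row 1. P = [[2, 3, 5]].
Insert 1: 1 bumps 2 from row 1; 2 starts row 2. P = [[1, 3, 5], [2]].
Insert 6: appended to row 1. P = [[1, 3, 5, 6], [2]].
Insert 4: 4 bumps 5 from row 1; 5 appends to row 2. P = [[1, 3, 4, 6], [2, 5]].

So P = [[1, 3, 4, 6], [2, 5]], Q = [[1, 2, 3, 5], [4, 6]].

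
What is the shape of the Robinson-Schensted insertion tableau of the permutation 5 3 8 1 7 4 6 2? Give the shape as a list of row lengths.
Row-insert each entry into an empty tableau.

After inserting 5: P = [[5]].
After inserting 3: P = [[3], [5]].
After inserting 8: P = [[3, 8], [5]].
After inserting 1: P = [[1, 8], [3], [5]].
After inserting 7: P = [[1, 7], [3, 8], [5]].
After inserting 4: P = [[1, 4], [3, 7], [5, 8]].
After inserting 6: P = [[1, 4, 6], [3, 7], [5, 8]].
After inserting 2: P = [[1, 2, 6], [3, 4], [5, 7], [8]].

The final insertion tableau P = [[1, 2, 6], [3, 4], [5, 7], [8]] has shape [3, 2, 2, 1].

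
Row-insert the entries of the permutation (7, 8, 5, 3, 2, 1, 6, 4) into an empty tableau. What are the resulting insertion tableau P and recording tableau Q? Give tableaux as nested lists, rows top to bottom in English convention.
Insert each entry of the permutation into P by Schensted row insertion, recording in Q the position of each new cell.

Insert 7: appended to row 1. P = [[7]].
Insert 8: appended to row 1. P = [[7, 8]].
Insert 5: 5 bumps 7 from row 1; 7 starts row 2. P = [[5, 8], [7]].
Insert 3: 3 bumps 5 from row 1; 5 bumps 7 from row 2; 7 starts row 3. P = [[3, 8], [5], [7]].
Insert 2: 2 bumps 3 from row 1; 3 bumps 5 from row 2; 5 bumps 7 from row 3; 7 starts row 4. P = [[2, 8], [3], [5], [7]].
Insert 1: 1 bumps 2 from row 1; 2 bumps 3 from row 2; 3 bumps 5 from row 3; 5 bumps 7 from row 4; 7 starts row 5. P = [[1, 8], [2], [3], [5], [7]].
Insert 6: 6 bumps 8 from row 1; 8 appends to row 2. P = [[1, 6], [2, 8], [3], [5], [7]].
Insert 4: 4 bumps 6 from row 1; 6 bumps 8 from row 2; 8 appends to row 3. P = [[1, 4], [2, 6], [3, 8], [5], [7]].

So P = [[1, 4], [2, 6], [3, 8], [5], [7]], Q = [[1, 2], [3, 7], [4, 8], [5], [6]].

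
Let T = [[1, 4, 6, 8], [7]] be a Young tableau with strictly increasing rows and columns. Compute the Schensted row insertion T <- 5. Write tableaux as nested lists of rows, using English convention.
[[1, 4, 5, 8], [6], [7]]

In row 1, 5 replaces 6 (the leftmost entry greater than 5); 6 is bumped to row 2. In row 2, 6 replaces 7 (the leftmost entry greater than 6); 7 is bumped to row 3. 7 starts a new row 3. The new tableau is [[1, 4, 5, 8], [6], [7]].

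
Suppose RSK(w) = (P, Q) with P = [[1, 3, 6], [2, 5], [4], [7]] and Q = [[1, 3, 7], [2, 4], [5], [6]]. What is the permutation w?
4 2 7 5 3 1 6

Reverse RSK: for i = n, n-1, ..., 1, locate i in Q, remove the corresponding corner cell from P, and reverse-bump its entry up through P; the value ejected from row 1 is w(i).

So w = 4 2 7 5 3 1 6.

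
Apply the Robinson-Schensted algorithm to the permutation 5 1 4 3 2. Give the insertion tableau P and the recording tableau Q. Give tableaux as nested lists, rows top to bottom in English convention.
Insert each entry of the permutation into P by Schensted row insertion, recording in Q the position of each new cell.

Insert 5: appended to row 1. P = [[5]].
Insert 1: 1 bumps 5 from row 1; 5 starts row 2. P = [[1], [5]].
Insert 4: appended to row 1. P = [[1, 4], [5]].
Insert 3: 3 bumps 4 from row 1; 4 bumps 5 from row 2; 5 starts row 3. P = [[1, 3], [4], [5]].
Insert 2: 2 bumps 3 from row 1; 3 bumps 4 from row 2; 4 bumps 5 from row 3; 5 starts row 4. P = [[1, 2], [3], [4], [5]].

So P = [[1, 2], [3], [4], [5]], Q = [[1, 3], [2], [4], [5]].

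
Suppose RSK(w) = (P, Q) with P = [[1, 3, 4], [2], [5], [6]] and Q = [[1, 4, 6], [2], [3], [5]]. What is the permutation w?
6 5 2 3 1 4

Reverse RSK: for i = n, n-1, ..., 1, locate i in Q, remove the corresponding corner cell from P, and reverse-bump its entry up through P; the value ejected from row 1 is w(i).

So w = 6 5 2 3 1 4.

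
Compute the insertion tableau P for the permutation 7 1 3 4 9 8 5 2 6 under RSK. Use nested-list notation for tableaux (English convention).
P = [[1, 2, 4, 5, 6], [3, 8], [7], [9]]

After inserting 7: P = [[7]].
After inserting 1: P = [[1], [7]].
After inserting 3: P = [[1, 3], [7]].
After inserting 4: P = [[1, 3, 4], [7]].
After inserting 9: P = [[1, 3, 4, 9], [7]].
After inserting 8: P = [[1, 3, 4, 8], [7, 9]].
After inserting 5: P = [[1, 3, 4, 5], [7, 8], [9]].
After inserting 2: P = [[1, 2, 4, 5], [3, 8], [7], [9]].
After inserting 6: P = [[1, 2, 4, 5, 6], [3, 8], [7], [9]].

So P = [[1, 2, 4, 5, 6], [3, 8], [7], [9]].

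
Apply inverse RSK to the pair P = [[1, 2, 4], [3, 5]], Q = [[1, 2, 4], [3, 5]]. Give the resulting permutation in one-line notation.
1 3 2 5 4

Reverse the RSK construction: for i from n down to 1, find the cell of Q containing i, remove the entry at that cell from P, and reverse-bump it up through P; the value ejected from row 1 is w(i).

Step i=5: Q has 5 at row 2, column 2; remove 5 from row 2 of P and reverse-bump: 5 enters row 1 and ejects 4. So w(5) = 4. P is now [[1, 2, 5], [3]].
Step i=4: Q has 4 at row 1, column 3; remove that cell from P, ejecting 5. So w(4) = 5. P is now [[1, 2], [3]].
Step i=3: Q has 3 at row 2, column 1; remove 3 from row 2 of P and reverse-bump: 3 enters row 1 and ejects 2. So w(3) = 2. P is now [[1, 3]].
Step i=2: Q has 2 at row 1, column 2; remove that cell from P, ejecting 3. So w(2) = 3. P is now [[1]].
Step i=1: Q has 1 at row 1, column 1; remove that cell from P, ejecting 1. So w(1) = 1. P is now [].

So w = 1 3 2 5 4.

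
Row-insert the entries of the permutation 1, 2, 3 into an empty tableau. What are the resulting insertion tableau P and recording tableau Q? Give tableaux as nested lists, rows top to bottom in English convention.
P = [[1, 2, 3]], Q = [[1, 2, 3]]

Insert each entry of the permutation into P by Schensted row insertion, recording in Q the position of each new cell.

Insert 1: appended to row 1. P = [[1]], Q = [[1]].
Insert 2: appended to row 1. P = [[1, 2]], Q = [[1, 2]].
Insert 3: appended to row 1. P = [[1, 2, 3]], Q = [[1, 2, 3]].

So P = [[1, 2, 3]], Q = [[1, 2, 3]].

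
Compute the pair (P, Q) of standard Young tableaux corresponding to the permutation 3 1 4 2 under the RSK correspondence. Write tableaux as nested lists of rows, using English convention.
P = [[1, 2], [3, 4]], Q = [[1, 3], [2, 4]]

Insert each entry of the permutation into P by Schensted row insertion, recording in Q the position of each new cell.

Insert 3: appended to row 1. P = [[3]].
Insert 1: 1 bumps 3 from row 1; 3 starts row 2. P = [[1], [3]].
Insert 4: appended to row 1. P = [[1, 4], [3]].
Insert 2: 2 bumps 4 from row 1; 4 appends to row 2. P = [[1, 2], [3, 4]].

So P = [[1, 2], [3, 4]], Q = [[1, 3], [2, 4]].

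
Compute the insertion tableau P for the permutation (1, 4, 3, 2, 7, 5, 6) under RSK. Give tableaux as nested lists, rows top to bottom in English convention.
P = [[1, 2, 5, 6], [3, 7], [4]]

Insert 1: appended to row 1. P = [[1]].
Insert 4: appended to row 1. P = [[1, 4]].
Insert 3: 3 bumps 4 from row 1; 4 starts row 2. P = [[1, 3], [4]].
Insert 2: 2 bumps 3 from row 1; 3 bumps 4 from row 2; 4 starts row 3. P = [[1, 2], [3], [4]].
Insert 7: appended to row 1. P = [[1, 2, 7], [3], [4]].
Insert 5: 5 bumps 7 from row 1; 7 appends to row 2. P = [[1, 2, 5], [3, 7], [4]].
Insert 6: appended to row 1. P = [[1, 2, 5, 6], [3, 7], [4]].

So P = [[1, 2, 5, 6], [3, 7], [4]].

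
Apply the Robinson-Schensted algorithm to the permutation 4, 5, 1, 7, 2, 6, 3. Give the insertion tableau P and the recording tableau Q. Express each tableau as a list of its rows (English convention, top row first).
Insert each entry of the permutation into P by Schensted row insertion, recording in Q the position of each new cell.

Insert 4: appended to row 1. P = [[4]].
Insert 5: appended to row 1. P = [[4, 5]].
Insert 1: 1 bumps 4 from row 1; 4 starts row 2. P = [[1, 5], [4]].
Insert 7: appended to row 1. P = [[1, 5, 7], [4]].
Insert 2: 2 bumps 5 from row 1; 5 appends to row 2. P = [[1, 2, 7], [4, 5]].
Insert 6: 6 bumps 7 from row 1; 7 appends to row 2. P = [[1, 2, 6], [4, 5, 7]].
Insert 3: 3 bumps 6 from row 1; 6 bumps 7 from row 2; 7 starts row 3. P = [[1, 2, 3], [4, 5, 6], [7]].

So P = [[1, 2, 3], [4, 5, 6], [7]], Q = [[1, 2, 4], [3, 5, 6], [7]].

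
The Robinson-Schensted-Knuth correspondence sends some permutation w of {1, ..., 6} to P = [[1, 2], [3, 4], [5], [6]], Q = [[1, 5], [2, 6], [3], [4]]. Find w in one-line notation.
6 5 3 1 4 2

Reverse the RSK construction: for i from n down to 1, find the cell of Q containing i, remove the entry at that cell from P, and reverse-bump it up through P; the value ejected from row 1 is w(i).

Step i=6: Q has 6 at row 2, column 2; remove 4 from row 2 of P and reverse-bump: 4 enters row 1 and ejects 2. So w(6) = 2. P is now [[1, 4], [3], [5], [6]].
Step i=5: Q has 5 at row 1, column 2; remove that cell from P, ejecting 4. So w(5) = 4. P is now [[1], [3], [5], [6]].
Step i=4: Q has 4 at row 4, column 1; remove 6 from row 4 of P and reverse-bump: 6 enters row 3 and ejects 5; 5 enters row 2 and ejects 3; 3 enters row 1 and ejects 1. So w(4) = 1. P is now [[3], [5], [6]].
Step i=3: Q has 3 at row 3, column 1; remove 6 from row 3 of P and reverse-bump: 6 enters row 2 and ejects 5; 5 enters row 1 and ejects 3. So w(3) = 3. P is now [[5], [6]].
Step i=2: Q has 2 at row 2, column 1; remove 6 from row 2 of P and reverse-bump: 6 enters row 1 and ejects 5. So w(2) = 5. P is now [[6]].
Step i=1: Q has 1 at row 1, column 1; remove that cell from P, ejecting 6. So w(1) = 6. P is now [].

So w = 6 5 3 1 4 2.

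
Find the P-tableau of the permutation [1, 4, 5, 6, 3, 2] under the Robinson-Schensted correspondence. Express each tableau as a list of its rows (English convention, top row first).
P = [[1, 2, 5, 6], [3], [4]]

Insert 1: appended to row 1. P = [[1]].
Insert 4: appended to row 1. P = [[1, 4]].
Insert 5: appended to row 1. P = [[1, 4, 5]].
Insert 6: appended to row 1. P = [[1, 4, 5, 6]].
Insert 3: 3 bumps 4 from row 1; 4 starts row 2. P = [[1, 3, 5, 6], [4]].
Insert 2: 2 bumps 3 from row 1; 3 bumps 4 from row 2; 4 starts row 3. P = [[1, 2, 5, 6], [3], [4]].

So P = [[1, 2, 5, 6], [3], [4]].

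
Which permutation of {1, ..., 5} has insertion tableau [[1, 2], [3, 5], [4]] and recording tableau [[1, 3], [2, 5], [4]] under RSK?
4 3 5 1 2

Reverse RSK: for i = n, n-1, ..., 1, locate i in Q, remove the corresponding corner cell from P, and reverse-bump its entry up through P; the value ejected from row 1 is w(i).

So w = 4 3 5 1 2.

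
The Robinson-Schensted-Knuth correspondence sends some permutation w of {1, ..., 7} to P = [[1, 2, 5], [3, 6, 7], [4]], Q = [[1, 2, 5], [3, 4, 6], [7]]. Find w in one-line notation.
4 6 1 3 7 5 2

Reverse RSK: for i = n, n-1, ..., 1, locate i in Q, remove the corresponding corner cell from P, and reverse-bump its entry up through P; the value ejected from row 1 is w(i).

So w = 4 6 1 3 7 5 2.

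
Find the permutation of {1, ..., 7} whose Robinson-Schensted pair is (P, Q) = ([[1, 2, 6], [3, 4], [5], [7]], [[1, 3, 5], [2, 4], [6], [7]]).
3 1 7 5 6 4 2

Reverse the RSK construction: for i from n down to 1, find the cell of Q containing i, remove the entry at that cell from P, and reverse-bump it up through P; the value ejected from row 1 is w(i).

Step i=7: Q has 7 at row 4, column 1; remove 7 from row 4 of P and reverse-bump: 7 enters row 3 and ejects 5; 5 enters row 2 and ejects 4; 4 enters row 1 and ejects 2. So w(7) = 2. P is now [[1, 4, 6], [3, 5], [7]].
Step i=6: Q has 6 at row 3, column 1; remove 7 from row 3 of P and reverse-bump: 7 enters row 2 and ejects 5; 5 enters row 1 and ejects 4. So w(6) = 4. P is now [[1, 5, 6], [3, 7]].
Step i=5: Q has 5 at row 1, column 3; remove that cell from P, ejecting 6. So w(5) = 6. P is now [[1, 5], [3, 7]].
Step i=4: Q has 4 at row 2, column 2; remove 7 from row 2 of P and reverse-bump: 7 enters row 1 and ejects 5. So w(4) = 5. P is now [[1, 7], [3]].
Step i=3: Q has 3 at row 1, column 2; remove that cell from P, ejecting 7. So w(3) = 7. P is now [[1], [3]].
Step i=2: Q has 2 at row 2, column 1; remove 3 from row 2 of P and reverse-bump: 3 enters row 1 and ejects 1. So w(2) = 1. P is now [[3]].
Step i=1: Q has 1 at row 1, column 1; remove that cell from P, ejecting 3. So w(1) = 3. P is now [].

So w = 3 1 7 5 6 4 2.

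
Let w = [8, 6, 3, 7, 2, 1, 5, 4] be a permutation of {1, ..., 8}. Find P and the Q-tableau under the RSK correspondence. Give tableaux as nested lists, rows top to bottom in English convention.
P = [[1, 4], [2, 5], [3, 7], [6], [8]], Q = [[1, 4], [2, 7], [3, 8], [5], [6]]

Insert each entry of the permutation into P by Schensted row insertion, recording in Q the position of each new cell.

Insert 8: appended to row 1. P = [[8]].
Insert 6: 6 bumps 8 from row 1; 8 starts row 2. P = [[6], [8]].
Insert 3: 3 bumps 6 from row 1; 6 bumps 8 from row 2; 8 starts row 3. P = [[3], [6], [8]].
Insert 7: appended to row 1. P = [[3, 7], [6], [8]].
Insert 2: 2 bumps 3 from row 1; 3 bumps 6 from row 2; 6 bumps 8 from row 3; 8 starts row 4. P = [[2, 7], [3], [6], [8]].
Insert 1: 1 bumps 2 from row 1; 2 bumps 3 from row 2; 3 bumps 6 from row 3; 6 bumps 8 from row 4; 8 starts row 5. P = [[1, 7], [2], [3], [6], [8]].
Insert 5: 5 bumps 7 from row 1; 7 appends to row 2. P = [[1, 5], [2, 7], [3], [6], [8]].
Insert 4: 4 bumps 5 from row 1; 5 bumps 7 from row 2; 7 appends to row 3. P = [[1, 4], [2, 5], [3, 7], [6], [8]].

So P = [[1, 4], [2, 5], [3, 7], [6], [8]], Q = [[1, 4], [2, 7], [3, 8], [5], [6]].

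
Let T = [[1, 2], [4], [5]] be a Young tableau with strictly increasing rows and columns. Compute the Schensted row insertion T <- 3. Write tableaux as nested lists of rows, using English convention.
3 is larger than every entry of row 1, so it is appended to row 1. The new tableau is [[1, 2, 3], [4], [5]].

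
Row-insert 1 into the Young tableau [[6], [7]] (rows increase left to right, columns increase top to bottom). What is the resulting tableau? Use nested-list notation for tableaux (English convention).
[[1], [6], [7]]

In row 1, 1 replaces 6 (the leftmost entry greater than 1); 6 is bumped to row 2. In row 2, 6 replaces 7 (the leftmost entry greater than 6); 7 is bumped to row 3. 7 starts a new row 3. The new tableau is [[1], [6], [7]].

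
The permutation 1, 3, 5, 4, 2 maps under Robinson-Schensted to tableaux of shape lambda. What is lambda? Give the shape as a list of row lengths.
Row-insert each entry into an empty tableau.

After inserting 1: P = [[1]].
After inserting 3: P = [[1, 3]].
After inserting 5: P = [[1, 3, 5]].
After inserting 4: P = [[1, 3, 4], [5]].
After inserting 2: P = [[1, 2, 4], [3], [5]].

The final insertion tableau P = [[1, 2, 4], [3], [5]] has shape [3, 1, 1].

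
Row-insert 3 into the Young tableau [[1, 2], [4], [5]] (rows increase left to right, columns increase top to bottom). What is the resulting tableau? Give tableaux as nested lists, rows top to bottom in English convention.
3 is larger than every entry of row 1, so it is appended to row 1. The new tableau is [[1, 2, 3], [4], [5]].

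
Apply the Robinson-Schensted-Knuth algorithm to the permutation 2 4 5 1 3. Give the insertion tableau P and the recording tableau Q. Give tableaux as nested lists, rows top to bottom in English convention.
P = [[1, 3, 5], [2, 4]], Q = [[1, 2, 3], [4, 5]]

Insert each entry of the permutation into P by Schensted row insertion, recording in Q the position of each new cell.

Insert 2: appended to row 1. P = [[2]].
Insert 4: appended to row 1. P = [[2, 4]].
Insert 5: appended to row 1. P = [[2, 4, 5]].
Insert 1: 1 bumps 2 from row 1; 2 starts row 2. P = [[1, 4, 5], [2]].
Insert 3: 3 bumps 4 from row 1; 4 appends to row 2. P = [[1, 3, 5], [2, 4]].

So P = [[1, 3, 5], [2, 4]], Q = [[1, 2, 3], [4, 5]].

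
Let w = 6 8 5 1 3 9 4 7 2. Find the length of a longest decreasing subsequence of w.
4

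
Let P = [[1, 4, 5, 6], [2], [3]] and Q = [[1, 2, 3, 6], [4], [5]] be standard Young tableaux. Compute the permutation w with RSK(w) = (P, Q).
Reverse the RSK construction: for i from n down to 1, find the cell of Q containing i, remove the entry at that cell from P, and reverse-bump it up through P; the value ejected from row 1 is w(i).

Step i=6: Q has 6 at row 1, column 4; remove that cell from P, ejecting 6. So w(6) = 6. P is now [[1, 4, 5], [2], [3]].
Step i=5: Q has 5 at row 3, column 1; remove 3 from row 3 of P and reverse-bump: 3 enters row 2 and ejects 2; 2 enters row 1 and ejects 1. So w(5) = 1. P is now [[2, 4, 5], [3]].
Step i=4: Q has 4 at row 2, column 1; remove 3 from row 2 of P and reverse-bump: 3 enters row 1 and ejects 2. So w(4) = 2. P is now [[3, 4, 5]].
Step i=3: Q has 3 at row 1, column 3; remove that cell from P, ejecting 5. So w(3) = 5. P is now [[3, 4]].
Step i=2: Q has 2 at row 1, column 2; remove that cell from P, ejecting 4. So w(2) = 4. P is now [[3]].
Step i=1: Q has 1 at row 1, column 1; remove that cell from P, ejecting 3. So w(1) = 3. P is now [].

So w = 3 4 5 2 1 6.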